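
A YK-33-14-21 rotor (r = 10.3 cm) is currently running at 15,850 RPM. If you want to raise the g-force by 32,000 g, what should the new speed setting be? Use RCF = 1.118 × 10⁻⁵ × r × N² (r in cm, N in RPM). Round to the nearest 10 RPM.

Current RCF = 1.118 × 10⁻⁵ × 10.3 × (15850)² = 1.118 × 10⁻⁵ × 10.3 × 251,222,500 ≈ 28,929.3 × g
Target RCF = 28,929.3 + 32,000 = 60,929.3 × g
N² = 60,929.3 / (11.5154 × 10⁻⁵) = 529,111,451
N ≈ √529,111,451 ≈ 23,002.4

N₂ ≈ 23000 RPM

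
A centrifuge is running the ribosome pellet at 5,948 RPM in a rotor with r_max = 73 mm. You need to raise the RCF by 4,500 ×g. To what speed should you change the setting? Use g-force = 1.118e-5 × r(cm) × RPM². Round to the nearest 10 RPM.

r = 73 mm = 7.3 cm
Current RCF = 1.118 × 10⁻⁵ × 7.3 × (5948)² = 1.118 × 10⁻⁵ × 7.3 × 35,378,704 ≈ 2,887.4 × g
Target RCF = 2,887.4 + 4,500 = 7,387.4 × g
N² = 7,387.4 / (8.1614 × 10⁻⁵) = 90,516,333
N ≈ √90,516,333 ≈ 9,514.0

9510 RPM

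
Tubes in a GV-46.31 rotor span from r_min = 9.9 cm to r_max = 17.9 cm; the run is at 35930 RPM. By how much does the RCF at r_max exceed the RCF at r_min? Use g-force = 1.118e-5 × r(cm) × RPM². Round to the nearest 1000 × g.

≈ 115000 x g

RCF_max = 1.118 × 10⁻⁵ × 17.9 × (35930)² = 1.118 × 10⁻⁵ × 17.9 × 1,290,964,900 ≈ 258,350.5 × g
RCF_min = 1.118 × 10⁻⁵ × 9.9 × (35930)² = 1.118 × 10⁻⁵ × 9.9 × 1,290,964,900 ≈ 142,886.6 × g
ΔRCF = 258,350.5 − 142,886.6 = 115,463.9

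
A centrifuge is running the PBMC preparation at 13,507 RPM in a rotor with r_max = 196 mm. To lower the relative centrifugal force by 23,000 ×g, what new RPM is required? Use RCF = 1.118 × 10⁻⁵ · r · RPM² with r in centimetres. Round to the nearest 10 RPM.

r = 196 mm = 19.6 cm
Current RCF = 1.118 × 10⁻⁵ × 19.6 × (13507)² = 1.118 × 10⁻⁵ × 19.6 × 182,439,049 ≈ 39,977.5 × g
Target RCF = 39,977.5 − 23,000 = 16,977.5 × g
N² = 16,977.5 / (21.9128 × 10⁻⁵) = 77,477,547
N ≈ √77,477,547 ≈ 8,802.1

≈ 8800 RPM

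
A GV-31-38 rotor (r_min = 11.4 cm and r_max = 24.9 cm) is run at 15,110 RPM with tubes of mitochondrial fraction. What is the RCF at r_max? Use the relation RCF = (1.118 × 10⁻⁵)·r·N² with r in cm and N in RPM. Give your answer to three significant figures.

Use r_max = 24.9 cm.
RCF = 1.118 × 10⁻⁵ × 24.9 × (15110)² = 1.118 × 10⁻⁵ × 24.9 × 228,312,100 ≈ 63,558 × g

≈ 63600 × g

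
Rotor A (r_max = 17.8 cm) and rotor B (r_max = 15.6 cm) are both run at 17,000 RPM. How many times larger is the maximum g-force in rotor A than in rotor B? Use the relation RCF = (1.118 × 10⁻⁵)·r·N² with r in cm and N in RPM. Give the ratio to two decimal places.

1.14

At fixed N, RCF ∝ r, so RCF_A/RCF_B = r_A/r_B = 17.8 / 15.6 = 1.1410.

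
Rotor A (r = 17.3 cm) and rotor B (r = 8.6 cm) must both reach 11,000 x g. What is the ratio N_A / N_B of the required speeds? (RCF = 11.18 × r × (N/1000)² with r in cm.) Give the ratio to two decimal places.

At fixed RCF, N ∝ 1/√r, so N_A/N_B = √(r_B/r_A) = √(8.6/17.3) = √0.497110 = 0.7051.

0.71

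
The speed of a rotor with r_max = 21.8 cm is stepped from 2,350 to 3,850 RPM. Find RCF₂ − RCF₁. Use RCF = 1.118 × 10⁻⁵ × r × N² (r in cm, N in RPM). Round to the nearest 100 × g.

≈ 2300 x g

RCF₁ = 1.118 × 10⁻⁵ × 21.8 × (2350)² = 1.118 × 10⁻⁵ × 21.8 × 5,522,500 ≈ 1,346 × g
RCF₂ = 1.118 × 10⁻⁵ × 21.8 × (3850)² = 1.118 × 10⁻⁵ × 21.8 × 14,822,500 ≈ 3,612.6 × g
Increase = 3,612.6 − 1,346 = 2,266.6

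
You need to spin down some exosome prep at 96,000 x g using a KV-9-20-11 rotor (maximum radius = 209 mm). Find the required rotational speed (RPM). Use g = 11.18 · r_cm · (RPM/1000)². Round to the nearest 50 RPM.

20250 RPM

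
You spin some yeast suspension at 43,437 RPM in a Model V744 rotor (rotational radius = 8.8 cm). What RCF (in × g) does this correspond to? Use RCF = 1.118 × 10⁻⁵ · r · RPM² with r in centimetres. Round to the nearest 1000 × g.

RCF = 1.118 × 10⁻⁵ × 8.8 × (43437)² = 1.118 × 10⁻⁵ × 8.8 × 1,886,772,969 ≈ 185,628.3 × g

186000 × g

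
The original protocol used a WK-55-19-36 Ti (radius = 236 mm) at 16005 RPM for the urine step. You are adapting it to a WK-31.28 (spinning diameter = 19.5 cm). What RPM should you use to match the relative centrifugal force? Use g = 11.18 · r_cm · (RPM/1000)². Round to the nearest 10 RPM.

≈ 24900 RPM

Original rotor: r = 236 mm = 23.6 cm
RCF_original = 11.18 × 23.6 × (16.005)² = 11.18 × 23.6 × 256.160025 ≈ 67,587.3 × g
Your rotor: r = 19.5 / 2 = 9.75 cm
67,587.3 = 11.18 × 9.75 × (N/1000)²
(N/1000)² = 67,587.3 / 109.005 = 620.0385
N = 1000 × √620.0385 ≈ 24,900.6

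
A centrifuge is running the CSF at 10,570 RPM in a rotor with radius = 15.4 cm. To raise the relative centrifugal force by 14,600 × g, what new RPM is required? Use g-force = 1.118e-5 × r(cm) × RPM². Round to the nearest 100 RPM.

N₂ ≈ 14000 RPM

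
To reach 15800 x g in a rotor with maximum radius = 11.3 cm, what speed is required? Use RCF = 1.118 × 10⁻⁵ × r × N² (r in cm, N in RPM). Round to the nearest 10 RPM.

11180 RPM

15,800 = 1.118 × 10⁻⁵ × 11.3 × N²
N² = 15,800 / (12.6334 × 10⁻⁵) = 125,065,303
N ≈ √125,065,303 ≈ 11,183.3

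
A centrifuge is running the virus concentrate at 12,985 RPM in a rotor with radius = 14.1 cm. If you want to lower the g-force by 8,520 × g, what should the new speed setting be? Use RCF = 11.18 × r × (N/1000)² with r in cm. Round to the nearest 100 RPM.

10700 RPM

Current RCF = 11.18 × 14.1 × (12.985)² = 11.18 × 14.1 × 168.610225 ≈ 26,579.4 × g
Target RCF = 26,579.4 − 8,520 = 18,059.4 × g
(N/1000)² = 18,059.4 / 157.638 = 114.5625
N = 1000 × √114.5625 ≈ 10,703.4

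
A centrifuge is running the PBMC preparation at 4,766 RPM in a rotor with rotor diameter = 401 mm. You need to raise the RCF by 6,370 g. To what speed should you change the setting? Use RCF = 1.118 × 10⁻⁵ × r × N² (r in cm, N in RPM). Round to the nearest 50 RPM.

≈ 7150 RPM

r = 401 mm / 2 = 200.5 mm = 20.05 cm
Current RCF = 1.118 × 10⁻⁵ × 20.05 × (4766)² = 1.118 × 10⁻⁵ × 20.05 × 22,714,756 ≈ 5,091.7 × g
Target RCF = 5,091.7 + 6,370 = 11,461.7 × g
N² = 11,461.7 / (22.4159 × 10⁻⁵) = 51,132,009
N ≈ √51,132,009 ≈ 7,150.7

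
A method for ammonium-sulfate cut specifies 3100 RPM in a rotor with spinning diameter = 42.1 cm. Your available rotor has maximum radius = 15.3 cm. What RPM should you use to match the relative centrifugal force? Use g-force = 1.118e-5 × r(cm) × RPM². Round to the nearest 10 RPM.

Original rotor: r = 42.1 / 2 = 21.05 cm
RCF = 1.118 × 10⁻⁵ × r × N²
RCF_original = 1.118 × 10⁻⁵ × 21.05 × (3100)² = 1.118 × 10⁻⁵ × 21.05 × 9,610,000 ≈ 2,261.6 × g
2,261.6 = 1.118 × 10⁻⁵ × 15.3 × N²
N² = 2,261.6 / (17.1054 × 10⁻⁵) = 13,221,556
N ≈ √13,221,556 ≈ 3,636.1

3640 RPM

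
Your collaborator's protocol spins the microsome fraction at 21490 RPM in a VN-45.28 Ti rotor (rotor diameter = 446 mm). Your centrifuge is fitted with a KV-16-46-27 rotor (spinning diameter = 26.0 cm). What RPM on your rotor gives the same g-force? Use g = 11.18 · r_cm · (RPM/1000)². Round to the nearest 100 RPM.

≈ 28100 RPM

Original rotor: r = 446 mm / 2 = 223 mm = 22.3 cm
RCF_original = 11.18 × 22.3 × (21.49)² = 11.18 × 22.3 × 461.8201 ≈ 115,138.2 × g
Your rotor: r = 26.0 / 2 = 13 cm
115,138.2 = 11.18 × 13 × (N/1000)²
(N/1000)² = 115,138.2 / 145.34 = 792.199
N = 1000 × √792.199 ≈ 28,146.0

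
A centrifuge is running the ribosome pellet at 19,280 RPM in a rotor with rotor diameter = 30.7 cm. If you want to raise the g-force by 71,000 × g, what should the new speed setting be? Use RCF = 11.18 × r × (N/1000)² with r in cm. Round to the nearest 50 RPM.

≈ 28050 RPM

r = 30.7 / 2 = 15.35 cm
Current RCF = 11.18 × 15.35 × (19.28)² = 11.18 × 15.35 × 371.7184 ≈ 63,791.7 × g
Target RCF = 63,791.7 + 71,000 = 134,791.7 × g
(N/1000)² = 134,791.7 / 171.613 = 785.4399
N = 1000 × √785.4399 ≈ 28,025.7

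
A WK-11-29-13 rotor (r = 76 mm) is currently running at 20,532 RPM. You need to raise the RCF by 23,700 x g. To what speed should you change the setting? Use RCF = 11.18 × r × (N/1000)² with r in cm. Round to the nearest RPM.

N₂ ≈ 26467 RPM

r = 76 mm = 7.6 cm
Current RCF = 11.18 × 7.6 × (20.532)² = 11.18 × 7.6 × 421.563024 ≈ 35,819.4 × g
Target RCF = 35,819.4 + 23,700 = 59,519.4 × g
(N/1000)² = 59,519.4 / 84.968 = 700.4919
N = 1000 × √700.4919 ≈ 26,466.8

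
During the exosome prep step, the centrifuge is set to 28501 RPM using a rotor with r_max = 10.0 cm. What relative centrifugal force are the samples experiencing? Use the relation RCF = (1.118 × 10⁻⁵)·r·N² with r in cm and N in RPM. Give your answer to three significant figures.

RCF = 1.118 × 10⁻⁵ × r × N²
RCF = 1.118 × 10⁻⁵ × 10 × (28501)² = 1.118 × 10⁻⁵ × 10 × 812,307,001 ≈ 90,815.9 × g

RCF ≈ 90800 g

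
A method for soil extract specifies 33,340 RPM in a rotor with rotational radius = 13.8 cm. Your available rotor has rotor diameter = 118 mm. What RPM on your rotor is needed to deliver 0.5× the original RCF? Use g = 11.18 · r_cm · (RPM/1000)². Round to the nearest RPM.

RCF_original = 11.18 × 13.8 × (33.34)² = 11.18 × 13.8 × 1,111.5556 ≈ 171,495.2 × g
Target RCF = 0.5 × 171,495.2 ≈ 85,747.6 × g
Your rotor: r = 118 mm / 2 = 59 mm = 5.9 cm
85,747.6 = 11.18 × 5.9 × (N/1000)²
(N/1000)² = 85,747.6 / 65.962 = 1299.955
N = 1000 × √1299.955 ≈ 36,054.9

36055 RPM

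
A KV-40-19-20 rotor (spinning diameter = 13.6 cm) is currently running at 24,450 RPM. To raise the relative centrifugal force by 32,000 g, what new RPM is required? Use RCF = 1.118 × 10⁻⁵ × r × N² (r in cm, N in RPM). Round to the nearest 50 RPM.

31900 RPM

r = 13.6 / 2 = 6.8 cm
Current RCF = 1.118 × 10⁻⁵ × 6.8 × (24450)² = 1.118 × 10⁻⁵ × 6.8 × 597,802,500 ≈ 45,447.3 × g
Target RCF = 45,447.3 + 32,000 = 77,447.3 × g
N² = 77,447.3 / (7.6024 × 10⁻⁵) = 1,018,721,719
N ≈ √1,018,721,719 ≈ 31,917.4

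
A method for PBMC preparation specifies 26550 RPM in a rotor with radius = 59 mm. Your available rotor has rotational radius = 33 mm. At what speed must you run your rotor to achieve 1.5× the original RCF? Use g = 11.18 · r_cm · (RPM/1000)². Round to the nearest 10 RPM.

≈ 43480 RPM

Original rotor: r = 59 mm = 5.9 cm
RCF_original = 11.18 × 5.9 × (26.55)² = 11.18 × 5.9 × 704.9025 ≈ 46,496.8 × g
Target RCF = 1.5 × 46,496.8 ≈ 69,745.2 × g
Your rotor: r = 33 mm = 3.3 cm
69,745.2 = 11.18 × 3.3 × (N/1000)²
(N/1000)² = 69,745.2 / 36.894 = 1890.421
N = 1000 × √1890.421 ≈ 43,479.0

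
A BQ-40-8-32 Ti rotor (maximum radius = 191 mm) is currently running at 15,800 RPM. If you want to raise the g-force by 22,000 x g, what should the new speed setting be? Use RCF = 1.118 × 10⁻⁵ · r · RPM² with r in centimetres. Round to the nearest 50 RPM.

≈ 18800 RPM

r = 191 mm = 19.1 cm
Current RCF = 1.118 × 10⁻⁵ × 19.1 × (15800)² = 1.118 × 10⁻⁵ × 19.1 × 249,640,000 ≈ 53,307.6 × g
Target RCF = 53,307.6 + 22,000 = 75,307.6 × g
N² = 75,307.6 / (21.3538 × 10⁻⁵) = 352,666,036
N ≈ √352,666,036 ≈ 18,779.4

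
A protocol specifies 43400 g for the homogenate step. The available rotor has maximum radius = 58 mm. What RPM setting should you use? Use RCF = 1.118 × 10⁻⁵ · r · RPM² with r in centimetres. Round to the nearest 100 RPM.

25900 RPM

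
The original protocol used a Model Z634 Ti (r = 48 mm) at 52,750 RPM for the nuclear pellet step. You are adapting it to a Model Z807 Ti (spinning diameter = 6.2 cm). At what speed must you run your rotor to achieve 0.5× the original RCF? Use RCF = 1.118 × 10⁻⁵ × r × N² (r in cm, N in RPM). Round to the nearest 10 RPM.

46410 RPM

Original rotor: r = 48 mm = 4.8 cm
RCF_original = 1.118 × 10⁻⁵ × 4.8 × (52750)² = 1.118 × 10⁻⁵ × 4.8 × 2,782,562,500 ≈ 149,323.4 × g
Target RCF = 0.5 × 149,323.4 ≈ 74,661.7 × g
Your rotor: r = 6.2 / 2 = 3.1 cm
74,661.7 = 1.118 × 10⁻⁵ × 3.1 × N²
N² = 74,661.7 / (3.4658 × 10⁻⁵) = 2,154,241,445
N ≈ √2,154,241,445 ≈ 46,413.8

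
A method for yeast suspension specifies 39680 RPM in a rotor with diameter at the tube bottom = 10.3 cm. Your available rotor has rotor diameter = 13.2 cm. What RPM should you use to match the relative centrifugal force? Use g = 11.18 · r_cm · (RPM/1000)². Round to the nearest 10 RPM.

Original rotor: r = 10.3 / 2 = 5.15 cm
RCF_original = 11.18 × 5.15 × (39.68)² = 11.18 × 5.15 × 1,574.5024 ≈ 90,655.1 × g
Your rotor: r = 13.2 / 2 = 6.6 cm
90,655.1 = 11.18 × 6.6 × (N/1000)²
(N/1000)² = 90,655.1 / 73.788 = 1228.589
N = 1000 × √1228.589 ≈ 35,051.2

35050 RPM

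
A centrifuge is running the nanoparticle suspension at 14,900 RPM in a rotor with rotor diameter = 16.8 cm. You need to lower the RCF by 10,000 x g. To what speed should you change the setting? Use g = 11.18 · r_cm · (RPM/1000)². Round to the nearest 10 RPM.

10750 RPM

r = 16.8 / 2 = 8.4 cm
Current RCF = 11.18 × 8.4 × (14.9)² = 11.18 × 8.4 × 222.01 ≈ 20,849.4 × g
Target RCF = 20,849.4 − 10,000 = 10,849.4 × g
(N/1000)² = 10,849.4 / 93.912 = 115.5273
N = 1000 × √115.5273 ≈ 10,748.4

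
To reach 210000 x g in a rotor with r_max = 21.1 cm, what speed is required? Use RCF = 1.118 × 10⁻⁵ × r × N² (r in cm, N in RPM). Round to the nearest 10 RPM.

210,000 = 1.118 × 10⁻⁵ × 21.1 × N²
N² = 210,000 / (23.5898 × 10⁻⁵) = 890,215,263
N ≈ √890,215,263 ≈ 29,836.5

29840 RPM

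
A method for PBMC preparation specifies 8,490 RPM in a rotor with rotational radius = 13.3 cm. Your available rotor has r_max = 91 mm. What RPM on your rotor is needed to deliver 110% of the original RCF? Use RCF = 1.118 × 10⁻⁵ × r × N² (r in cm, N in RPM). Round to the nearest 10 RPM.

10760 RPM

RCF = 1.118 × 10⁻⁵ × r × N²
RCF_original = 1.118 × 10⁻⁵ × 13.3 × (8490)² = 1.118 × 10⁻⁵ × 13.3 × 72,080,100 ≈ 10,717.9 × g
Target RCF = 1.1 × 10,717.9 ≈ 11,789.7 × g
Your rotor: r = 91 mm = 9.1 cm
11,789.7 = 1.118 × 10⁻⁵ × 9.1 × N²
N² = 11,789.7 / (10.1738 × 10⁻⁵) = 115,882,954
N ≈ √115,882,954 ≈ 10,764.9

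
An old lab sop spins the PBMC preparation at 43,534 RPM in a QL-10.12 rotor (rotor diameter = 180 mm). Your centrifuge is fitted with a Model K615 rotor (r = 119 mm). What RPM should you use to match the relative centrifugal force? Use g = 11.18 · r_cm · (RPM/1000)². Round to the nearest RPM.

Original rotor: r = 180 mm / 2 = 90 mm = 9 cm
RCF = 11.18 × r × (N/1000)²
RCF_original = 11.18 × 9 × (43.534)² = 11.18 × 9 × 1,895.209156 ≈ 190,695.9 × g
Your rotor: r = 119 mm = 11.9 cm
190,695.9 = 11.18 × 11.9 × (N/1000)²
(N/1000)² = 190,695.9 / 133.042 = 1433.351
N = 1000 × √1433.351 ≈ 37,859.6

≈ 37860 RPM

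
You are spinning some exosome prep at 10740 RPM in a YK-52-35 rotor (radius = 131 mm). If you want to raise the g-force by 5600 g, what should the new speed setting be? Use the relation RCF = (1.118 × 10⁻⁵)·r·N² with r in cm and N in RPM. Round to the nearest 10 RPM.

r = 131 mm = 13.1 cm
Current RCF = 1.118 × 10⁻⁵ × 13.1 × (10740)² = 1.118 × 10⁻⁵ × 13.1 × 115,347,600 ≈ 16,893.6 × g
Target RCF = 16,893.6 + 5,600 = 22,493.6 × g
N² = 22,493.6 / (14.6458 × 10⁻⁵) = 153,583,963
N ≈ √153,583,963 ≈ 12,392.9

≈ 12390 RPM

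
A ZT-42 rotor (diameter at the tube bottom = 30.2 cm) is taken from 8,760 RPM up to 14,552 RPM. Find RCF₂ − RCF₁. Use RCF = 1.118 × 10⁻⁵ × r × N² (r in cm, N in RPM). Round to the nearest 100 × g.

r = 30.2 / 2 = 15.1 cm
RCF₁ = 1.118 × 10⁻⁵ × 15.1 × (8760)² = 1.118 × 10⁻⁵ × 15.1 × 76,737,600 ≈ 12,954.7 × g
RCF₂ = 1.118 × 10⁻⁵ × 15.1 × (14552)² = 1.118 × 10⁻⁵ × 15.1 × 211,760,704 ≈ 35,749 × g
Increase = 35,749 − 12,954.7 = 22,794.3

≈ 22800 x g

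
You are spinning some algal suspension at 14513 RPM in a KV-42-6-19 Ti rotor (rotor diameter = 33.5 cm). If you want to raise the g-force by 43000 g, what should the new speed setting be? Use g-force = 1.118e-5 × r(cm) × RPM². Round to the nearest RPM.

r = 33.5 / 2 = 16.75 cm
Current RCF = 1.118 × 10⁻⁵ × 16.75 × (14513)² = 1.118 × 10⁻⁵ × 16.75 × 210,627,169 ≈ 39,443.1 × g
Target RCF = 39,443.1 + 43,000 = 82,443.1 × g
N² = 82,443.1 / (18.7265 × 10⁻⁵) = 440,248,311
N ≈ √440,248,311 ≈ 20,982.1

20982 RPM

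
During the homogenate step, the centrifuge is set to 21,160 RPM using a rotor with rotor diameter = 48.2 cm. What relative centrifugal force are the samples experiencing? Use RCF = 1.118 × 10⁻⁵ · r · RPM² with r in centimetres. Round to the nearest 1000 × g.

r = 48.2 / 2 = 24.1 cm
RCF = 1.118 × 10⁻⁵ × 24.1 × (21160)² = 1.118 × 10⁻⁵ × 24.1 × 447,745,600 ≈ 120,639.7 × g

121000 × g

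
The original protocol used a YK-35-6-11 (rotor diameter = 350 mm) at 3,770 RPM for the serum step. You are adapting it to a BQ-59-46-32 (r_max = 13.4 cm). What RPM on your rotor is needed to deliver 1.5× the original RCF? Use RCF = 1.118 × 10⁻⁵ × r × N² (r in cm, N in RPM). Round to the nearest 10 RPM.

5280 RPM

Original rotor: r = 350 mm / 2 = 175 mm = 17.5 cm
RCF_original = 1.118 × 10⁻⁵ × 17.5 × (3770)² = 1.118 × 10⁻⁵ × 17.5 × 14,212,900 ≈ 2,780.8 × g
Target RCF = 1.5 × 2,780.8 ≈ 4,171.2 × g
4,171.2 = 1.118 × 10⁻⁵ × 13.4 × N²
N² = 4,171.2 / (14.9812 × 10⁻⁵) = 27,842,896
N ≈ √27,842,896 ≈ 5,276.6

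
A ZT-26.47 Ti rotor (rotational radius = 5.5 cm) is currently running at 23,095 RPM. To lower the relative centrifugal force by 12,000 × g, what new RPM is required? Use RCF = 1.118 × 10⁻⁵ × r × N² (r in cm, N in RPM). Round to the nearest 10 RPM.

Current RCF = 1.118 × 10⁻⁵ × 5.5 × (23095)² = 1.118 × 10⁻⁵ × 5.5 × 533,379,025 ≈ 32,797.5 × g
Target RCF = 32,797.5 − 12,000 = 20,797.5 × g
N² = 20,797.5 / (6.149 × 10⁻⁵) = 338,225,728
N ≈ √338,225,728 ≈ 18,390.9

N₂ ≈ 18390 RPM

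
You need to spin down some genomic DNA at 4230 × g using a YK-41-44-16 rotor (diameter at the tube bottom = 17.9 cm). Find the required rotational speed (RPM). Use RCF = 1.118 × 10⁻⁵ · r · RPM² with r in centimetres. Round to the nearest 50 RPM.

6500 RPM

r = 17.9 / 2 = 8.95 cm
4,230 = 1.118 × 10⁻⁵ × 8.95 × N²
N² = 4,230 / (10.0061 × 10⁻⁵) = 42,274,213
N ≈ √42,274,213 ≈ 6,501.9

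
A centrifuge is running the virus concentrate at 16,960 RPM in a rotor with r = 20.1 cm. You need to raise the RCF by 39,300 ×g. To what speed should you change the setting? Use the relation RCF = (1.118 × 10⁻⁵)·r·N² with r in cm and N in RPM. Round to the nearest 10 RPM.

Current RCF = 1.118 × 10⁻⁵ × 20.1 × (16960)² = 1.118 × 10⁻⁵ × 20.1 × 287,641,600 ≈ 64,638.2 × g
Target RCF = 64,638.2 + 39,300 = 103,938.2 × g
N² = 103,938.2 / (22.4718 × 10⁻⁵) = 462,527,256
N ≈ √462,527,256 ≈ 21,506.4

N₂ ≈ 21510 RPM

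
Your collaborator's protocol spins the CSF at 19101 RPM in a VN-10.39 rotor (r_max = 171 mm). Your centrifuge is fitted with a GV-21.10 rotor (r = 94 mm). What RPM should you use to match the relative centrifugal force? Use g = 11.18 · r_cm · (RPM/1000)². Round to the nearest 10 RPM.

Original rotor: r = 171 mm = 17.1 cm
RCF = 11.18 × r × (N/1000)²
RCF_original = 11.18 × 17.1 × (19.101)² = 11.18 × 17.1 × 364.848201 ≈ 69,750.9 × g
Your rotor: r = 94 mm = 9.4 cm
69,750.9 = 11.18 × 9.4 × (N/1000)²
(N/1000)² = 69,750.9 / 105.092 = 663.7127
N = 1000 × √663.7127 ≈ 25,762.6

25760 RPM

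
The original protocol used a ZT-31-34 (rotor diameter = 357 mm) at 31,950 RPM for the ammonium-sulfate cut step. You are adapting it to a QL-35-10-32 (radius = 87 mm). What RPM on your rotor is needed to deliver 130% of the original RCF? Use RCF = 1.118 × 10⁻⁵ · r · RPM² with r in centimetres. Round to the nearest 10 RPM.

Original rotor: r = 357 mm / 2 = 178.5 mm = 17.85 cm
RCF = 1.118 × 10⁻⁵ × r × N²
RCF_original = 1.118 × 10⁻⁵ × 17.85 × (31950)² = 1.118 × 10⁻⁵ × 17.85 × 1,020,802,500 ≈ 203,714.4 × g
Target RCF = 1.3 × 203,714.4 ≈ 264,828.7 × g
Your rotor: r = 87 mm = 8.7 cm
264,828.7 = 1.118 × 10⁻⁵ × 8.7 × N²
N² = 264,828.7 / (9.7266 × 10⁻⁵) = 2,722,726,338
N ≈ √2,722,726,338 ≈ 52,179.8

52180 RPM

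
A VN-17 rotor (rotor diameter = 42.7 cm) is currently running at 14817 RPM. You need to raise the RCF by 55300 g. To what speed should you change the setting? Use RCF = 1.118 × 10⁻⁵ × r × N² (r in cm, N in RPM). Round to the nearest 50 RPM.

21250 RPM

r = 42.7 / 2 = 21.35 cm
Current RCF = 1.118 × 10⁻⁵ × 21.35 × (14817)² = 1.118 × 10⁻⁵ × 21.35 × 219,543,489 ≈ 52,403.5 × g
Target RCF = 52,403.5 + 55,300 = 107,703.5 × g
N² = 107,703.5 / (23.8693 × 10⁻⁵) = 451,221,862
N ≈ √451,221,862 ≈ 21,242.0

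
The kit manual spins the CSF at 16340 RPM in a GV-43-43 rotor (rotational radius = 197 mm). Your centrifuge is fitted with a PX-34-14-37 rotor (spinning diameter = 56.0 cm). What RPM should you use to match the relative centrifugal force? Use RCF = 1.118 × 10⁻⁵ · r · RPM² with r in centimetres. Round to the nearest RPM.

Original rotor: r = 197 mm = 19.7 cm
RCF_original = 1.118 × 10⁻⁵ × 19.7 × (16340)² = 1.118 × 10⁻⁵ × 19.7 × 266,995,600 ≈ 58,804.7 × g
Your rotor: r = 56.0 / 2 = 28 cm
58,804.7 = 1.118 × 10⁻⁵ × 28 × N²
N² = 58,804.7 / (31.304 × 10⁻⁵) = 187,850,434
N ≈ √187,850,434 ≈ 13,705.9

≈ 13706 RPM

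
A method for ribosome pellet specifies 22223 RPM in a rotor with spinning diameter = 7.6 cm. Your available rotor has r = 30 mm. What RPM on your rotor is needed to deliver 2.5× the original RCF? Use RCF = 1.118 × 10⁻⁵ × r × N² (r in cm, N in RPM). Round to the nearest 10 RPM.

Original rotor: r = 7.6 / 2 = 3.8 cm
RCF = 1.118 × 10⁻⁵ × r × N²
RCF_original = 1.118 × 10⁻⁵ × 3.8 × (22223)² = 1.118 × 10⁻⁵ × 3.8 × 493,861,729 ≈ 20,981.2 × g
Target RCF = 2.5 × 20,981.2 ≈ 52,453 × g
Your rotor: r = 30 mm = 3.0 cm
52,453 = 1.118 × 10⁻⁵ × 3 × N²
N² = 52,453 / (3.354 × 10⁻⁵) = 1,563,893,858
N ≈ √1,563,893,858 ≈ 39,546.1

≈ 39550 RPM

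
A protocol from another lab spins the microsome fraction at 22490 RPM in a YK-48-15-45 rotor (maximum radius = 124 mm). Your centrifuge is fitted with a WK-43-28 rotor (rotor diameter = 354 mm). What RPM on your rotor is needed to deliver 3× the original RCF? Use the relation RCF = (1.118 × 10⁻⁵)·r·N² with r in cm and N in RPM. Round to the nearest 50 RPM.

Original rotor: r = 124 mm = 12.4 cm
RCF = 1.118 × 10⁻⁵ × r × N²
RCF_original = 1.118 × 10⁻⁵ × 12.4 × (22490)² = 1.118 × 10⁻⁵ × 12.4 × 505,800,100 ≈ 70,120.1 × g
Target RCF = 3 × 70,120.1 ≈ 210,360.3 × g
Your rotor: r = 354 mm / 2 = 177 mm = 17.7 cm
210,360.3 = 1.118 × 10⁻⁵ × 17.7 × N²
N² = 210,360.3 / (19.7886 × 10⁻⁵) = 1,063,037,810
N ≈ √1,063,037,810 ≈ 32,604.3

≈ 32600 RPM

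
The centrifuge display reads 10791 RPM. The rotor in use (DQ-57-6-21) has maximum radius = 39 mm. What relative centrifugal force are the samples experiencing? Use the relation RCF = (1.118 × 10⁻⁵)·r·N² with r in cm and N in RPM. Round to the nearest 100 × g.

≈ 5100 ×g

r = 39 mm = 3.9 cm
RCF = 1.118 × 10⁻⁵ × 3.9 × (10791)² = 1.118 × 10⁻⁵ × 3.9 × 116,445,681 ≈ 5,077.3 × g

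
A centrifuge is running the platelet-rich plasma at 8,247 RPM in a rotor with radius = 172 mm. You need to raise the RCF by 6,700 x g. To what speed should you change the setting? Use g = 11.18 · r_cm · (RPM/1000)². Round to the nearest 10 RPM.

r = 172 mm = 17.2 cm
Current RCF = 11.18 × 17.2 × (8.247)² = 11.18 × 17.2 × 68.013009 ≈ 13,078.6 × g
Target RCF = 13,078.6 + 6,700 = 19,778.6 × g
(N/1000)² = 19,778.6 / 192.296 = 102.855
N = 1000 × √102.855 ≈ 10,141.7

N₂ ≈ 10140 RPM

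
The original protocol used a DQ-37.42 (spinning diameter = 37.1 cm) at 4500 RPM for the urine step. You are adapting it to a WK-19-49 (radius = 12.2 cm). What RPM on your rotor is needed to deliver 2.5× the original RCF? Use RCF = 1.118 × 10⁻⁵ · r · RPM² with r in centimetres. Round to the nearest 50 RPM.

8750 RPM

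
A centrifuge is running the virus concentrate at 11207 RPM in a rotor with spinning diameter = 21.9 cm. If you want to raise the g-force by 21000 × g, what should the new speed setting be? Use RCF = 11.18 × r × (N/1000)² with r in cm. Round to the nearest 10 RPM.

17240 RPM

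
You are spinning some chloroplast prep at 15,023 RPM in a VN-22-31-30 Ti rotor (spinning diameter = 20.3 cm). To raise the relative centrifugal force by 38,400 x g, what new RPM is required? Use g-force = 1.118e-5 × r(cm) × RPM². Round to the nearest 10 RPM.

N₂ ≈ 23750 RPM

r = 20.3 / 2 = 10.15 cm
Current RCF = 1.118 × 10⁻⁵ × 10.15 × (15023)² = 1.118 × 10⁻⁵ × 10.15 × 225,690,529 ≈ 25,610.7 × g
Target RCF = 25,610.7 + 38,400 = 64,010.7 × g
N² = 64,010.7 / (11.3477 × 10⁻⁵) = 564,085,233
N ≈ √564,085,233 ≈ 23,750.5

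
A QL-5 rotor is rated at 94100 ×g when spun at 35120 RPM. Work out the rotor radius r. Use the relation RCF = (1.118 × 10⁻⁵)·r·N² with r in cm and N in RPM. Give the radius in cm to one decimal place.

94100 = 1.118 × 10⁻⁵ × r × (35120)²
r = 94100 / (1.118 × 10⁻⁵ × 1,233,414,400) = 94100 / 13789.57 ≈ 6.824 cm

6.8 cm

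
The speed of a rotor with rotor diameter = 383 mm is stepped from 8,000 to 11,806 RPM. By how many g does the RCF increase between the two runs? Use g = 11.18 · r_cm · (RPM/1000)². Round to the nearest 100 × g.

16100 g

r = 383 mm / 2 = 191.5 mm = 19.15 cm
RCF₁ = 11.18 × 19.15 × (8)² = 11.18 × 19.15 × 64 ≈ 13,702.2 × g
RCF₂ = 11.18 × 19.15 × (11.806)² = 11.18 × 19.15 × 139.381636 ≈ 29,841.2 × g
Increase = 29,841.2 − 13,702.2 = 16,139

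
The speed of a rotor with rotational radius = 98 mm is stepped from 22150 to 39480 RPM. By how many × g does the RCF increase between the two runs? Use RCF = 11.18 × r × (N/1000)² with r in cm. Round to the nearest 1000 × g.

≈ 117000 × g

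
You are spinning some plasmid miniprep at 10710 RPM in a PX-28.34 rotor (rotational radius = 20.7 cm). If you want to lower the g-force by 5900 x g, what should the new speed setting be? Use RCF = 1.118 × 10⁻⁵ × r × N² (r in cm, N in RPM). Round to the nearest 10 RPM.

9450 RPM

Current RCF = 1.118 × 10⁻⁵ × 20.7 × (10710)² = 1.118 × 10⁻⁵ × 20.7 × 114,704,100 ≈ 26,545.5 × g
Target RCF = 26,545.5 − 5,900 = 20,645.5 × g
N² = 20,645.5 / (23.1426 × 10⁻⁵) = 89,209,942
N ≈ √89,209,942 ≈ 9,445.1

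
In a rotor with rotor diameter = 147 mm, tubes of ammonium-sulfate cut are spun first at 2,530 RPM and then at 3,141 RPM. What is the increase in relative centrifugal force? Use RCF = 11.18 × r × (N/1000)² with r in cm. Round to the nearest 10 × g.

280 x g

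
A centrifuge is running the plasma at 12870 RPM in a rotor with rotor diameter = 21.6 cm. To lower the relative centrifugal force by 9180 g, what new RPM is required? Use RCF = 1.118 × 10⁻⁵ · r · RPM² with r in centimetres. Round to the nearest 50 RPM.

≈ 9450 RPM

r = 21.6 / 2 = 10.8 cm
Current RCF = 1.118 × 10⁻⁵ × 10.8 × (12870)² = 1.118 × 10⁻⁵ × 10.8 × 165,636,900 ≈ 19,999.7 × g
Target RCF = 19,999.7 − 9,180 = 10,819.7 × g
N² = 10,819.7 / (12.0744 × 10⁻⁵) = 89,608,593
N ≈ √89,608,593 ≈ 9,466.2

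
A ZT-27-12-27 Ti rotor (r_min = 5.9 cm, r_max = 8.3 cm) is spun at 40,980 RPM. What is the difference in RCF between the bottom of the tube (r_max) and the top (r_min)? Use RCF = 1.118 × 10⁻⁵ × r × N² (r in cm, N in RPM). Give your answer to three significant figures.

ΔRCF ≈ 45100 × g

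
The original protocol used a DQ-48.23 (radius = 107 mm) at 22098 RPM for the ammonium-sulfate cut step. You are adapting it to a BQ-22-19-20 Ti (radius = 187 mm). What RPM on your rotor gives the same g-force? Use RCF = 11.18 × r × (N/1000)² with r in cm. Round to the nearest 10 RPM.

16720 RPM

Original rotor: r = 107 mm = 10.7 cm
RCF_original = 11.18 × 10.7 × (22.098)² = 11.18 × 10.7 × 488.321604 ≈ 58,416 × g
Your rotor: r = 187 mm = 18.7 cm
58,416 = 11.18 × 18.7 × (N/1000)²
(N/1000)² = 58,416 / 209.066 = 279.4142
N = 1000 × √279.4142 ≈ 16,715.7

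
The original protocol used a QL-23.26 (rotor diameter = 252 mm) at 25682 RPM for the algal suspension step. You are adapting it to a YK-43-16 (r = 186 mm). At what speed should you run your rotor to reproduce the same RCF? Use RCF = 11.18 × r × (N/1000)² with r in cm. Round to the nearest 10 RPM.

≈ 21140 RPM

Original rotor: r = 252 mm / 2 = 126 mm = 12.6 cm
RCF_original = 11.18 × 12.6 × (25.682)² = 11.18 × 12.6 × 659.565124 ≈ 92,911.6 × g
Your rotor: r = 186 mm = 18.6 cm
92,911.6 = 11.18 × 18.6 × (N/1000)²
(N/1000)² = 92,911.6 / 207.948 = 446.8021
N = 1000 × √446.8021 ≈ 21,137.7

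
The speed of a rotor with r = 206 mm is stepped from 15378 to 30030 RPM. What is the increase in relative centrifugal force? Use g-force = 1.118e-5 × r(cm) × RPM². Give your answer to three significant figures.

r = 206 mm = 20.6 cm
RCF₁ = 1.118 × 10⁻⁵ × 20.6 × (15378)² = 1.118 × 10⁻⁵ × 20.6 × 236,482,884 ≈ 54,463.9 × g
RCF₂ = 1.118 × 10⁻⁵ × 20.6 × (30030)² = 1.118 × 10⁻⁵ × 20.6 × 901,800,900 ≈ 207,692 × g
Increase = 207,692 − 54,463.9 = 153,228.1

≈ 153000 ×g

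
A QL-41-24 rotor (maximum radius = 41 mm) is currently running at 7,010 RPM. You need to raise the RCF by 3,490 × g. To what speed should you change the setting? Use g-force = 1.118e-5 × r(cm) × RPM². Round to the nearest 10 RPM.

≈ 11190 RPM

r = 41 mm = 4.1 cm
Current RCF = 1.118 × 10⁻⁵ × 4.1 × (7010)² = 1.118 × 10⁻⁵ × 4.1 × 49,140,100 ≈ 2,252.5 × g
Target RCF = 2,252.5 + 3,490 = 5,742.5 × g
N² = 5,742.5 / (4.5838 × 10⁻⁵) = 125,278,153
N ≈ √125,278,153 ≈ 11,192.8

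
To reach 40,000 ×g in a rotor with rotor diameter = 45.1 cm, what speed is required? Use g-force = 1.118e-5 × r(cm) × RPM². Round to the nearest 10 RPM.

N ≈ 12600 RPM

r = 45.1 / 2 = 22.55 cm
RCF = 1.118 × 10⁻⁵ × r × N²
40,000 = 1.118 × 10⁻⁵ × 22.55 × N²
N² = 40,000 / (25.2109 × 10⁻⁵) = 158,661,531
N ≈ √158,661,531 ≈ 12,596.1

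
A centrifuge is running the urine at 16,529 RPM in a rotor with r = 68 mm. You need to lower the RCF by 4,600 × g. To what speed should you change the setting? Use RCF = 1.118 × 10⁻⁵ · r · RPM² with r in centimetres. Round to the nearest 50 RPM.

r = 68 mm = 6.8 cm
Current RCF = 1.118 × 10⁻⁵ × 6.8 × (16529)² = 1.118 × 10⁻⁵ × 6.8 × 273,207,841 ≈ 20,770.4 × g
Target RCF = 20,770.4 − 4,600 = 16,170.4 × g
N² = 16,170.4 / (7.6024 × 10⁻⁵) = 212,701,252
N ≈ √212,701,252 ≈ 14,584.3

14600 RPM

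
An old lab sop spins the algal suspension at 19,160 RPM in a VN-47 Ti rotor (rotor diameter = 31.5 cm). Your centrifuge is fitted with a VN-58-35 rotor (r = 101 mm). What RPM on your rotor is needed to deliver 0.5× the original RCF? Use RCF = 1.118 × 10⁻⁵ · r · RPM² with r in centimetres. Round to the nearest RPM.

Original rotor: r = 31.5 / 2 = 15.75 cm
RCF_original = 1.118 × 10⁻⁵ × 15.75 × (19160)² = 1.118 × 10⁻⁵ × 15.75 × 367,105,600 ≈ 64,641.8 × g
Target RCF = 0.5 × 64,641.8 ≈ 32,320.9 × g
Your rotor: r = 101 mm = 10.1 cm
32,320.9 = 1.118 × 10⁻⁵ × 10.1 × N²
N² = 32,320.9 / (11.2918 × 10⁻⁵) = 286,233,373
N ≈ √286,233,373 ≈ 16,918.4

16918 RPM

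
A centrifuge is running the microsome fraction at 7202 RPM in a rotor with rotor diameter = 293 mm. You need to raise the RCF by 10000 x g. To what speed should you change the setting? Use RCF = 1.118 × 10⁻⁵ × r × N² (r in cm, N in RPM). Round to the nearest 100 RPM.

≈ 10600 RPM

r = 293 mm / 2 = 146.5 mm = 14.65 cm
Current RCF = 1.118 × 10⁻⁵ × 14.65 × (7202)² = 1.118 × 10⁻⁵ × 14.65 × 51,868,804 ≈ 8,495.4 × g
Target RCF = 8,495.4 + 10,000 = 18,495.4 × g
N² = 18,495.4 / (16.3787 × 10⁻⁵) = 112,923,492
N ≈ √112,923,492 ≈ 10,626.5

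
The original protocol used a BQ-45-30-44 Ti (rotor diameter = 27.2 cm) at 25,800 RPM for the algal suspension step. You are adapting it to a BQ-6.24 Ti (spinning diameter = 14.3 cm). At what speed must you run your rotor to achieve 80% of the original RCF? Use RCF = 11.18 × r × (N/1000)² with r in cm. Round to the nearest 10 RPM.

≈ 31830 RPM

Original rotor: r = 27.2 / 2 = 13.6 cm
RCF_original = 11.18 × 13.6 × (25.8)² = 11.18 × 13.6 × 665.64 ≈ 101,209.2 × g
Target RCF = 0.8 × 101,209.2 ≈ 80,967.4 × g
Your rotor: r = 14.3 / 2 = 7.15 cm
80,967.4 = 11.18 × 7.15 × (N/1000)²
(N/1000)² = 80,967.4 / 79.937 = 1012.89
N = 1000 × √1012.89 ≈ 31,825.9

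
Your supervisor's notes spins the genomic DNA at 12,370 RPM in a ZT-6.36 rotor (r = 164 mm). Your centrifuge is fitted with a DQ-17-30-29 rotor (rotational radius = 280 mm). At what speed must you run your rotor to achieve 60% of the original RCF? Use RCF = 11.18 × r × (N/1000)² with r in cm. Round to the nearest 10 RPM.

7330 RPM

Original rotor: r = 164 mm = 16.4 cm
RCF = 11.18 × r × (N/1000)²
RCF_original = 11.18 × 16.4 × (12.37)² = 11.18 × 16.4 × 153.0169 ≈ 28,056 × g
Target RCF = 0.6 × 28,056 ≈ 16,833.6 × g
Your rotor: r = 280 mm = 28.0 cm
16,833.6 = 11.18 × 28 × (N/1000)²
(N/1000)² = 16,833.6 / 313.04 = 53.7746
N = 1000 × √53.7746 ≈ 7,333.1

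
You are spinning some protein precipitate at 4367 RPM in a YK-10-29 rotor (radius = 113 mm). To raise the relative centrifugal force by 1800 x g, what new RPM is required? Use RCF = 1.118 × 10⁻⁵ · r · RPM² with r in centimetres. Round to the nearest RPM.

r = 113 mm = 11.3 cm
Current RCF = 1.118 × 10⁻⁵ × 11.3 × (4367)² = 1.118 × 10⁻⁵ × 11.3 × 19,070,689 ≈ 2,409.3 × g
Target RCF = 2,409.3 + 1,800 = 4,209.3 × g
N² = 4,209.3 / (12.6334 × 10⁻⁵) = 33,318,822
N ≈ √33,318,822 ≈ 5,772.2

≈ 5772 RPM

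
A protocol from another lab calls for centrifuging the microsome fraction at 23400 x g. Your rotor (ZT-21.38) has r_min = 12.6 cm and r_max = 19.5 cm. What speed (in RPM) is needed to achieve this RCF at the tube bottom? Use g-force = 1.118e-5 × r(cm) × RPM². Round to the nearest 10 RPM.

Use r_max = 19.5 cm.
23,400 = 1.118 × 10⁻⁵ × 19.5 × N²
N² = 23,400 / (21.801 × 10⁻⁵) = 107,334,526
N ≈ √107,334,526 ≈ 10,360.2

N ≈ 10360 RPM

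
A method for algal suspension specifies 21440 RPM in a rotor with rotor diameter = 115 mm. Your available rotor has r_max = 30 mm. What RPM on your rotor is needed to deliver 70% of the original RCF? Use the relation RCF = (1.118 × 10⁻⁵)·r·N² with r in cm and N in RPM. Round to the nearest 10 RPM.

Original rotor: r = 115 mm / 2 = 57.5 mm = 5.75 cm
RCF_original = 1.118 × 10⁻⁵ × 5.75 × (21440)² = 1.118 × 10⁻⁵ × 5.75 × 459,673,600 ≈ 29,550.1 × g
Target RCF = 0.7 × 29,550.1 ≈ 20,685.1 × g
Your rotor: r = 30 mm = 3.0 cm
20,685.1 = 1.118 × 10⁻⁵ × 3 × N²
N² = 20,685.1 / (3.354 × 10⁻⁵) = 616,729,278
N ≈ √616,729,278 ≈ 24,834.0

≈ 24830 RPM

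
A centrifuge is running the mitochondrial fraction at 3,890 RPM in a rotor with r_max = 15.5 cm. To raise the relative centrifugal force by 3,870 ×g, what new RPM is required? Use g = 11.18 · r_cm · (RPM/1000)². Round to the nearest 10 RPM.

6120 RPM

Current RCF = 11.18 × 15.5 × (3.89)² = 11.18 × 15.5 × 15.1321 ≈ 2,622.2 × g
Target RCF = 2,622.2 + 3,870 = 6,492.2 × g
(N/1000)² = 6,492.2 / 173.29 = 37.46437
N = 1000 × √37.46437 ≈ 6,120.8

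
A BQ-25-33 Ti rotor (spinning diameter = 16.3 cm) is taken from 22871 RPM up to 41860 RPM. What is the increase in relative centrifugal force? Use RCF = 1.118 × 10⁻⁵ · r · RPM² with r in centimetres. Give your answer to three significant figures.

r = 16.3 / 2 = 8.15 cm
RCF₁ = 1.118 × 10⁻⁵ × 8.15 × (22871)² = 1.118 × 10⁻⁵ × 8.15 × 523,082,641 ≈ 47,661.7 × g
RCF₂ = 1.118 × 10⁻⁵ × 8.15 × (41860)² = 1.118 × 10⁻⁵ × 8.15 × 1,752,259,600 ≈ 159,660.6 × g
Increase = 159,660.6 − 47,661.7 = 111,998.9

≈ 112000 ×g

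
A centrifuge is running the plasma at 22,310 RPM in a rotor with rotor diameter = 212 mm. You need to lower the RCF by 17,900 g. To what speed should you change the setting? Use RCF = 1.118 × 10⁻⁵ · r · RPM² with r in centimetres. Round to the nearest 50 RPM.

r = 212 mm / 2 = 106 mm = 10.6 cm
Current RCF = 1.118 × 10⁻⁵ × 10.6 × (22310)² = 1.118 × 10⁻⁵ × 10.6 × 497,736,100 ≈ 58,985.7 × g
Target RCF = 58,985.7 − 17,900 = 41,085.7 × g
N² = 41,085.7 / (11.8508 × 10⁻⁵) = 346,691,363
N ≈ √346,691,363 ≈ 18,619.6

N₂ ≈ 18600 RPM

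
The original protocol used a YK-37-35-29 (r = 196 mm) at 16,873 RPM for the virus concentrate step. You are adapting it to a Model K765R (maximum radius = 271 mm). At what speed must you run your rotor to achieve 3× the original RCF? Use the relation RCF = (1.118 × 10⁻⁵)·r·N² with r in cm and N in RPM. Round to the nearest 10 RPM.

≈ 24850 RPM

Original rotor: r = 196 mm = 19.6 cm
RCF = 1.118 × 10⁻⁵ × r × N²
RCF_original = 1.118 × 10⁻⁵ × 19.6 × (16873)² = 1.118 × 10⁻⁵ × 19.6 × 284,698,129 ≈ 62,385.3 × g
Target RCF = 3 × 62,385.3 ≈ 187,155.9 × g
Your rotor: r = 271 mm = 27.1 cm
187,155.9 = 1.118 × 10⁻⁵ × 27.1 × N²
N² = 187,155.9 / (30.2978 × 10⁻⁵) = 617,721,089
N ≈ √617,721,089 ≈ 24,854.0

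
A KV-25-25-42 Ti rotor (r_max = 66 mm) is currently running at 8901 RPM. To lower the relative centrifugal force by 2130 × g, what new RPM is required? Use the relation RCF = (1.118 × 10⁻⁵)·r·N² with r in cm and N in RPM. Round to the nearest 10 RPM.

N₂ ≈ 7100 RPM

r = 66 mm = 6.6 cm
Current RCF = 1.118 × 10⁻⁵ × 6.6 × (8901)² = 1.118 × 10⁻⁵ × 6.6 × 79,227,801 ≈ 5,846.1 × g
Target RCF = 5,846.1 − 2,130 = 3,716.1 × g
N² = 3,716.1 / (7.3788 × 10⁻⁵) = 50,361,847
N ≈ √50,361,847 ≈ 7,096.6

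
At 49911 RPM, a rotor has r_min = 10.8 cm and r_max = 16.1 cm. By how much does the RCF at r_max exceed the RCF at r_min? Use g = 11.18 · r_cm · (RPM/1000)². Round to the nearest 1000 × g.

RCF_max = 11.18 × 16.1 × (49.911)² = 11.18 × 16.1 × 2,491.107921 ≈ 448,394.4 × g
RCF_min = 11.18 × 10.8 × (49.911)² = 11.18 × 10.8 × 2,491.107921 ≈ 300,786.3 × g
ΔRCF = 448,394.4 − 300,786.3 = 147,608.1

≈ 148000 x g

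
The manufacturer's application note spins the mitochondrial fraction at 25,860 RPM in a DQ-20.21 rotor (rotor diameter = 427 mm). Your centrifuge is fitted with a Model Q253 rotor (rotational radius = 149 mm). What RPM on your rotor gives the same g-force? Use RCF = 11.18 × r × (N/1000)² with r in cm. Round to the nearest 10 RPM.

Original rotor: r = 427 mm / 2 = 213.5 mm = 21.35 cm
RCF_original = 11.18 × 21.35 × (25.86)² = 11.18 × 21.35 × 668.7396 ≈ 159,623.5 × g
Your rotor: r = 149 mm = 14.9 cm
159,623.5 = 11.18 × 14.9 × (N/1000)²
(N/1000)² = 159,623.5 / 166.582 = 958.2278
N = 1000 × √958.2278 ≈ 30,955.3

30960 RPM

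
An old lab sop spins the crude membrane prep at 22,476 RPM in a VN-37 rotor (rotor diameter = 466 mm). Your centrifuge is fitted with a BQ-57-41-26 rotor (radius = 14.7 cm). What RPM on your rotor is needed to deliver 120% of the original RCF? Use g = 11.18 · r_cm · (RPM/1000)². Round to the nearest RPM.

≈ 30998 RPM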